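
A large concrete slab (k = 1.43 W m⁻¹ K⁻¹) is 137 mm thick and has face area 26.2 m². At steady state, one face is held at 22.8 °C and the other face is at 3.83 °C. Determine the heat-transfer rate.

Q = kA·ΔT/L = 1.43 × 26.2 × |22.8 °C − 3.83 °C| / 0.137 = 5190 W

Q = 5190 W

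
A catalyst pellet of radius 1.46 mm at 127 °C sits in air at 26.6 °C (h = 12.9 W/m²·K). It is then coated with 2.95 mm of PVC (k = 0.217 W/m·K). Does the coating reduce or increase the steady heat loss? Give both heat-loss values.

Critical radius for a sphere: r_cr = 2k/h = 0.0336 m = 3.36 cm.
Outer radius after coating: r₂ = 0.00146 + 0.00295 = 0.00441 m.
Since r₁ < r_cr and r₂ ≤ r_cr, the coating moves toward the maximum at r_cr — heat loss rises.
Bare: R = 1/(4πr₁²h) = 2894 K/W; Q = 100.4/2894 = 0.0347 W.
Coated: R = R_cond + R_conv = 485.2 K/W; Q = 100.4/485.2 = 0.207 W.

increases: 0.0347 → 0.207 W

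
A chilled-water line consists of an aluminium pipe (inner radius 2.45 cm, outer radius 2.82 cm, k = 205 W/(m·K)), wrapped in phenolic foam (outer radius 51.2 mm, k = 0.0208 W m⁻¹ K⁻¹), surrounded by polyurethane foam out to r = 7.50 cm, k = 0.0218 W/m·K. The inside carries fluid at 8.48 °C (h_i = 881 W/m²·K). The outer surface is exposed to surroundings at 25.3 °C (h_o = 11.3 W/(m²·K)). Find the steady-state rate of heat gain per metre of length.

Resistance network (inner→outer):
  R'_conv,in = 1/(2πr h) = 1/(2π·0.0245·881) = 0.007374 m·K/W
  R'_aluminium = ln(0.0282/0.0245)/(2πk) = 0.1406/(2π·205) = 1.092×10^-4 m·K/W
  R'_phenolic foam = ln(0.0512/0.0282)/(2πk) = 0.5964/(2π·0.0208) = 4.564 m·K/W
  R'_polyurethane foam = ln(0.0750/0.0512)/(2πk) = 0.3817/(2π·0.0218) = 2.787 m·K/W
  R'_conv,out = 1/(2πr h) = 1/(2π·0.0750·11.3) = 0.1878 m·K/W
ΣR = 0.007374 + 1.092×10^-4 + 4.564 + 2.787 + 0.1878 = 7.546 m·K/W
Q' = ΔT/ΣR = (8.48 °C − 25.3 °C)/7.546 = -2.23 W/m
(Negative Q' ⇒ heat flows inward; heat gain = 2.23 W/m.)

Q' = 2.23 W/m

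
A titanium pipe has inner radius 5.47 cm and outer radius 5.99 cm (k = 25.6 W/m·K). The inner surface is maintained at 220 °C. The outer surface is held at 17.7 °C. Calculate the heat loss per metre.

Q' = 3.58×10^5 W/m

Q' = 2πk·ΔT/ln(r₂/r₁) = 2π × 25.6 × 202.3 / ln(0.0599/0.0547) = 3.58×10^5 W/m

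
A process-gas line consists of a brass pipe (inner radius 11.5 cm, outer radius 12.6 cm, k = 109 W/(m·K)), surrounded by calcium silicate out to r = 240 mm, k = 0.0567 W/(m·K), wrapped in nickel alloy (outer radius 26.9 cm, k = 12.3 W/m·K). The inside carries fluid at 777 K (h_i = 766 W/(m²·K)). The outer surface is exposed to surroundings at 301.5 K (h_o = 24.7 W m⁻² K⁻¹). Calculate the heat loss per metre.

Q' = 259 W/m

Treat each layer as a resistance in series:
  R'_conv,in = 1/(2πr h) = 1/(2π·0.115·766) = 0.001807 m·K/W
  R'_brass = ln(0.126/0.115)/(2πk) = 0.09135/(2π·109) = 1.334×10^-4 m·K/W
  R'_calcium silicate = ln(0.240/0.126)/(2πk) = 0.6444/(2π·0.0567) = 1.809 m·K/W
  R'_nickel alloy = ln(0.269/0.240)/(2πk) = 0.1141/(2π·12.3) = 0.001476 m·K/W
  R'_conv,out = 1/(2πr h) = 1/(2π·0.269·24.7) = 0.02395 m·K/W
ΣR = 0.001807 + 1.334×10^-4 + 1.809 + 0.001476 + 0.02395 = 1.836 m·K/W
Q' = ΔT/ΣR = (777 K − 301.5 K)/1.836 = 259 W/m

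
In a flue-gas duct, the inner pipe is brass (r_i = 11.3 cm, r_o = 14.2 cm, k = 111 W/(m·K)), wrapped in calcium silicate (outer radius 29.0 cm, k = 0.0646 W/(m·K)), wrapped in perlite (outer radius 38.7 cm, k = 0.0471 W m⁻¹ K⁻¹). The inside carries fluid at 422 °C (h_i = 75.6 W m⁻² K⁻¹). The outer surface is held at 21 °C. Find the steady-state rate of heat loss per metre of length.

Q' = 146 W/m

Resistance network (inner→outer):
  R'_conv,in = 1/(2πr h) = 1/(2π·0.113·75.6) = 0.01863 m·K/W
  R'_brass = ln(0.142/0.113)/(2πk) = 0.2284/(2π·111) = 3.275×10^-4 m·K/W
  R'_calcium silicate = ln(0.290/0.142)/(2πk) = 0.7141/(2π·0.0646) = 1.759 m·K/W
  R'_perlite = ln(0.387/0.290)/(2πk) = 0.2885/(2π·0.0471) = 0.9750 m·K/W
ΣR = 0.01863 + 3.275×10^-4 + 1.759 + 0.9750 = 2.753 m·K/W
Q' = ΔT/ΣR = (422 °C − 21 °C)/2.753 = 146 W/m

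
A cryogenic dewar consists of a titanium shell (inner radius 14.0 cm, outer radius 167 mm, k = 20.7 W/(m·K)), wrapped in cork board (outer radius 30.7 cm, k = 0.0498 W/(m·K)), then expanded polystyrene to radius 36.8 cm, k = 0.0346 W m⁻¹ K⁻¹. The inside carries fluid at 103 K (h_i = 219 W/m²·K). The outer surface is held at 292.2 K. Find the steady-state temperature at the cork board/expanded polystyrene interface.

T = 250.5 K

Treat each layer as a resistance in series:
  R_conv,in = 1/(4πr²h) = 1/(4π·0.140²·219) = 0.01854 K/W
  R_titanium = (1/0.140 − 1/0.167)/(4πk) = 1.155/(4π·20.7) = 0.004440 K/W
  R_cork board = (1/0.167 − 1/0.307)/(4πk) = 2.731/(4π·0.0498) = 4.363 K/W
  R_expanded polystyrene = (1/0.307 − 1/0.368)/(4πk) = 0.5399/(4π·0.0346) = 1.242 K/W
ΣR = 0.01854 + 0.004440 + 4.363 + 1.242 = 5.628 K/W
Q = ΔT/ΣR = (103 K − 292.2 K)/5.628 = -33.62 W
From the inner boundary to the cork board/expanded polystyrene interface, ΣR_partial = 4.386 K/W.
T_interface = T_in − Q·ΣR_partial = 103 K − (-33.62)(4.386) = 250.5 K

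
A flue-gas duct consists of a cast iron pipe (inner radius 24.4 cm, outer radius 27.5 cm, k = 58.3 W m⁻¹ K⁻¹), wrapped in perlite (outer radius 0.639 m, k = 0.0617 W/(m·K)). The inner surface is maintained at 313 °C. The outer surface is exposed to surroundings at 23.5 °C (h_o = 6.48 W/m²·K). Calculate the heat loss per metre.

Q' = 131 W/m

Resistance network (inner→outer):
  R'_cast iron = ln(0.275/0.244)/(2πk) = 0.1196/(2π·58.3) = 3.265×10^-4 m·K/W
  R'_perlite = ln(0.639/0.275)/(2πk) = 0.8431/(2π·0.0617) = 2.175 m·K/W
  R'_conv,out = 1/(2πr h) = 1/(2π·0.639·6.48) = 0.03844 m·K/W
ΣR = 3.265×10^-4 + 2.175 + 0.03844 = 2.214 m·K/W
Q' = ΔT/ΣR = (313 °C − 23.5 °C)/2.214 = 131 W/m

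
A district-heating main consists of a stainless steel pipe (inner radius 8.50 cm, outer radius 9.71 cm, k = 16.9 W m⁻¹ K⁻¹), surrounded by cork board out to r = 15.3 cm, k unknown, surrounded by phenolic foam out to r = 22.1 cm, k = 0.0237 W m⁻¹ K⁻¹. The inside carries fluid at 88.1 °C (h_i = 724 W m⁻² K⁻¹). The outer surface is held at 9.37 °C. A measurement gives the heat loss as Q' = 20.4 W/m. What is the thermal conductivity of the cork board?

ΣR = ΔT/Q' = |88.1 − 9.37|/20.4 = 3.859 m·K/W
Known resistances:
  R'_conv,in = 1/(2πr h) = 1/(2π·0.0850·724) = 0.002586 m·K/W
  R'_stainless steel = ln(0.0971/0.0850)/(2πk) = 0.1331/(2π·16.9) = 0.001253 m·K/W
  R'_phenolic foam = ln(0.221/0.153)/(2πk) = 0.3677/(2π·0.0237) = 2.469 m·K/W
R_cork board = ΣR − ΣR_known = 3.859 − 2.473 = 1.386 m·K/W
ln(r₂/r₁)/(2πk) = 1.386 ⇒ k = 0.4547/(2π·1.386) = 0.0522 W/m·K

k = 0.0522 W/m·K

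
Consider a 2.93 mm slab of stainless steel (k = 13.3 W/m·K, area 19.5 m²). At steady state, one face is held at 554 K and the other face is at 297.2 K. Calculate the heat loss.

Q = kA·ΔT/L = 13.3 × 19.5 × |554 K − 297.2 K| / 0.00293 = 2.27×10^7 W

Q = 22700 kW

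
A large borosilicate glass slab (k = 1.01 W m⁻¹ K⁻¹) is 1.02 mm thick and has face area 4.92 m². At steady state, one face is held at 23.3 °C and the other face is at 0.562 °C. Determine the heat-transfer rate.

Q = kA·ΔT/L = 1.01 × 4.92 × |23.3 °C − 0.562 °C| / 0.00102 = 1.11×10^5 W

Q = 1.11×10^5 W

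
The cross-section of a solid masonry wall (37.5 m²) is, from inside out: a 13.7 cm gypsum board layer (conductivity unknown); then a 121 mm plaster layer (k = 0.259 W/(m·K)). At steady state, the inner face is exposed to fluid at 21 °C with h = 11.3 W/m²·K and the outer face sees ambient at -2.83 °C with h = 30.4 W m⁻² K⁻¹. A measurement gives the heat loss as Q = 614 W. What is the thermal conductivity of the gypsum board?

k = 0.158 W/m·K

ΣR = ΔT/Q = |21 − -2.83|/614 = 0.03881 K/W
Known resistances:
  R_conv,in = 1/(hA) = 1/(11.3·37.5) = 0.002360 K/W
  R_plaster = L/(kA) = 0.121/(0.259·37.5) = 0.01246 K/W
  R_conv,out = 1/(hA) = 1/(30.4·37.5) = 8.772×10^-4 K/W
R_gypsum board = ΣR − ΣR_known = 0.03881 − 0.01570 = 0.02311 K/W
L/(kA) = 0.02311 ⇒ k = 0.137/(0.02311·37.5) = 0.158 W/m·K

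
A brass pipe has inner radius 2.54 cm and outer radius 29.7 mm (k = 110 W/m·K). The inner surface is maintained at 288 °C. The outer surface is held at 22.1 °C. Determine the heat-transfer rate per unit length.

Q' = 2πk·ΔT/ln(r₂/r₁) = 2π × 110 × 265.9 / ln(0.0297/0.0254) = 1.18×10^6 W/m

Q' = 1.18×10^6 W/m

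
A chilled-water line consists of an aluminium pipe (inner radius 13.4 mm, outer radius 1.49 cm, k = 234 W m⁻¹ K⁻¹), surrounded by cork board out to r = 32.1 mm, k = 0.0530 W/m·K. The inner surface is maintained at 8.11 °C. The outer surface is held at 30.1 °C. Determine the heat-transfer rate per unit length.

Series thermal resistances, inner to outer:
  R'_aluminium = ln(0.0149/0.0134)/(2πk) = 0.1061/(2π·234) = 7.217×10^-5 m·K/W
  R'_cork board = ln(0.0321/0.0149)/(2πk) = 0.7675/(2π·0.0530) = 2.305 m·K/W
ΣR = 7.217×10^-5 + 2.305 = 2.305 m·K/W
Q' = ΔT/ΣR = (8.11 °C − 30.1 °C)/2.305 = -9.54 W/m
(Negative Q' ⇒ heat flows inward; heat gain = 9.54 W/m.)

Q' = 9.54 W/m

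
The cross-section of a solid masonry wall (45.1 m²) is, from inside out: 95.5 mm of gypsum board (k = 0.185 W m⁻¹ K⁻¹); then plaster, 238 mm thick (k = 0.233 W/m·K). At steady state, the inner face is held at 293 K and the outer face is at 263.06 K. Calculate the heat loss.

Q = 878 W

Treat each layer as a resistance in series:
  R_gypsum board = L/(kA) = 0.0955/(0.185·45.1) = 0.01145 K/W
  R_plaster = L/(kA) = 0.238/(0.233·45.1) = 0.02265 K/W
ΣR = 0.01145 + 0.02265 = 0.03410 K/W
Q = ΔT/ΣR = (293 K − 263.06 K)/0.03410 = 878 W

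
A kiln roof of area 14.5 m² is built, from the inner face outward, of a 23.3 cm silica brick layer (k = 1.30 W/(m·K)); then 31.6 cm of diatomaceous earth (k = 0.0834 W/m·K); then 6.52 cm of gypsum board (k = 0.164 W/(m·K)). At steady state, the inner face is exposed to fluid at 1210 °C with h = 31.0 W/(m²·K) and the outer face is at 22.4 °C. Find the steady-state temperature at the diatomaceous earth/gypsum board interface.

Series thermal resistances, inner to outer:
  R_conv,in = 1/(hA) = 1/(31.0·14.5) = 0.002225 K/W
  R_silica brick = L/(kA) = 0.233/(1.30·14.5) = 0.01236 K/W
  R_diatomaceous earth = L/(kA) = 0.316/(0.0834·14.5) = 0.2613 K/W
  R_gypsum board = L/(kA) = 0.0652/(0.164·14.5) = 0.02742 K/W
ΣR = 0.002225 + 0.01236 + 0.2613 + 0.02742 = 0.3033 K/W
Q = ΔT/ΣR = (1210 °C − 22.4 °C)/0.3033 = 3916 W
From the inner boundary to the diatomaceous earth/gypsum board interface, ΣR_partial = 0.2759 K/W.
T_interface = T_in − Q·ΣR_partial = 1210 °C − (3916)(0.2759) = 130 °C

T = 130 °C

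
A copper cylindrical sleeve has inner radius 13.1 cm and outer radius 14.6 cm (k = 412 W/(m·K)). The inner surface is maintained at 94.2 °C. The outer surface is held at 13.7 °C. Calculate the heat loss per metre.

Q' = 2πk·ΔT/ln(r₂/r₁) = 2π × 412 × 80.5 / ln(0.146/0.131) = 1.92×10^6 W/m

Q' = 1920 kW/m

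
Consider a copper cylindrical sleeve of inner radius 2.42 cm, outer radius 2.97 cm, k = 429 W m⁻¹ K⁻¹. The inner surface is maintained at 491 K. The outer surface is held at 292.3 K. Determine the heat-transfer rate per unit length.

Q' = 2.62×10^6 W/m

Q' = 2πk·ΔT/ln(r₂/r₁) = 2π × 429 × 198.7 / ln(0.0297/0.0242) = 2.62×10^6 W/m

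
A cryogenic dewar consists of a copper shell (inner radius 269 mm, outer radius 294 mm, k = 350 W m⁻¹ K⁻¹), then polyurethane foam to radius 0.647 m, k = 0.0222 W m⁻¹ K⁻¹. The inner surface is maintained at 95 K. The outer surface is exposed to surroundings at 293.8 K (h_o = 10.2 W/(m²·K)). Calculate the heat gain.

Series thermal resistances, inner to outer:
  R_copper = (1/0.269 − 1/0.294)/(4πk) = 0.3161/(4π·350) = 7.187×10^-5 K/W
  R_polyurethane foam = (1/0.294 − 1/0.647)/(4πk) = 1.856/(4π·0.0222) = 6.652 K/W
  R_conv,out = 1/(4πr²h) = 1/(4π·0.647²·10.2) = 0.01864 K/W
ΣR = 7.187×10^-5 + 6.652 + 0.01864 = 6.671 K/W
Q = ΔT/ΣR = (95 K − 293.8 K)/6.671 = -29.8 W
(Negative Q ⇒ heat flows inward; heat gain = 29.8 W.)

Q = 29.8 W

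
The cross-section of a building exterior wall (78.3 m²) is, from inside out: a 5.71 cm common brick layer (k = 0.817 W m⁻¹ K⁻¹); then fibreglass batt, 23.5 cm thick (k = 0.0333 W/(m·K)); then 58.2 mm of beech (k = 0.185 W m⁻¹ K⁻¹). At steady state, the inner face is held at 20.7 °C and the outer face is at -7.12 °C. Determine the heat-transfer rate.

Q = 293 W

Series thermal resistances, inner to outer:
  R_common brick = L/(kA) = 0.0571/(0.817·78.3) = 8.926×10^-4 K/W
  R_fibreglass batt = L/(kA) = 0.235/(0.0333·78.3) = 0.09013 K/W
  R_beech = L/(kA) = 0.0582/(0.185·78.3) = 0.004018 K/W
ΣR = 8.926×10^-4 + 0.09013 + 0.004018 = 0.09504 K/W
Q = ΔT/ΣR = (20.7 °C − -7.12 °C)/0.09504 = 293 W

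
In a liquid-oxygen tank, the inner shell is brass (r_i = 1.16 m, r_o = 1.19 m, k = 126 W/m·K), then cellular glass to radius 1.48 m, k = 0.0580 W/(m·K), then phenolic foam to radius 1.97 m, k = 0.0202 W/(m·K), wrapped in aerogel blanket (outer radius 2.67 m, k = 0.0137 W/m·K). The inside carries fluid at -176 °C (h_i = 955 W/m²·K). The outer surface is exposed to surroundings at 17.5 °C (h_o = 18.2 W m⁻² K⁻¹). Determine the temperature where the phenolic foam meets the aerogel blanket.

T = -72.6 °C

Resistance network (inner→outer):
  R_conv,in = 1/(4πr²h) = 1/(4π·1.16²·955) = 6.193×10^-5 K/W
  R_brass = (1/1.16 − 1/1.19)/(4πk) = 0.02173/(4π·126) = 1.373×10^-5 K/W
  R_cellular glass = (1/1.19 − 1/1.48)/(4πk) = 0.1647/(4π·0.0580) = 0.2259 K/W
  R_phenolic foam = (1/1.48 − 1/1.97)/(4πk) = 0.1681/(4π·0.0202) = 0.6621 K/W
  R_aerogel blanket = (1/1.97 − 1/2.67)/(4πk) = 0.1331/(4π·0.0137) = 0.7730 K/W
  R_conv,out = 1/(4πr²h) = 1/(4π·2.67²·18.2) = 6.133×10^-4 K/W
ΣR = 6.193×10^-5 + 1.373×10^-5 + 0.2259 + 0.6621 + 0.7730 + 6.133×10^-4 = 1.662 K/W
Q = ΔT/ΣR = (-176 °C − 17.5 °C)/1.662 = -116.4 W
From the inner boundary to the phenolic foam/aerogel blanket interface, ΣR_partial = 0.8881 K/W.
T_interface = T_in − Q·ΣR_partial = -176 °C − (-116.4)(0.8881) = -72.6 °C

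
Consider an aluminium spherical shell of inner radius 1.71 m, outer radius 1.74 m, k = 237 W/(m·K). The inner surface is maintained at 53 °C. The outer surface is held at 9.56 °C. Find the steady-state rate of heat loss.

Q = 4πk·ΔT/(1/r₁ − 1/r₂) = 4π × 237 × 43.44 / (1/1.71 − 1/1.74) = 1.28×10^7 W

Q = 12800 kW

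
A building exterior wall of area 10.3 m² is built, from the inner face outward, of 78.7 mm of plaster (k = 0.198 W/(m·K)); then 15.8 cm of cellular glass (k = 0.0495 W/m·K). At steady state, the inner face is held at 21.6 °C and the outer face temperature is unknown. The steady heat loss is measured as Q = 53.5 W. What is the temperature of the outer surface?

T_out = 2.96 °C

Series resistances:
  R_plaster = L/(kA) = 0.0787/(0.198·10.3) = 0.03859 K/W
  R_cellular glass = L/(kA) = 0.158/(0.0495·10.3) = 0.3099 K/W
ΣR = 0.3485 K/W
ΔT = Q·ΣR = 53.5 × 0.3485 = 18.64 K
Heat flows outward, so T_out = T_in − ΔT = 21.6 − 18.64 = 2.96 °C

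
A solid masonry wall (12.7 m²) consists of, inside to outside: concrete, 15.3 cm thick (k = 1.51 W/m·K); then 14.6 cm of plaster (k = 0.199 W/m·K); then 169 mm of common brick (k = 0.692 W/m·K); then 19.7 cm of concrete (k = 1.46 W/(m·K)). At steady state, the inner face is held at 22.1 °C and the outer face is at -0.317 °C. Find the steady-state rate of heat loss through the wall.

Treat each layer as a resistance in series:
  R_concrete = L/(kA) = 0.153/(1.51·12.7) = 0.007978 K/W
  R_plaster = L/(kA) = 0.146/(0.199·12.7) = 0.05777 K/W
  R_common brick = L/(kA) = 0.169/(0.692·12.7) = 0.01923 K/W
  R_concrete = L/(kA) = 0.197/(1.46·12.7) = 0.01062 K/W
ΣR = 0.007978 + 0.05777 + 0.01923 + 0.01062 = 0.09560 K/W
Q = ΔT/ΣR = (22.1 °C − -0.317 °C)/0.09560 = 234 W

Q = 234 W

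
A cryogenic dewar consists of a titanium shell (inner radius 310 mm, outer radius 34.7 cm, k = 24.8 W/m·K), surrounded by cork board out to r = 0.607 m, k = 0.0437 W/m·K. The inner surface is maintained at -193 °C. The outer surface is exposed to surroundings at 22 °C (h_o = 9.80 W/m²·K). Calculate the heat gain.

Resistance network (inner→outer):
  R_titanium = (1/0.310 − 1/0.347)/(4πk) = 0.3440/(4π·24.8) = 0.001104 K/W
  R_cork board = (1/0.347 − 1/0.607)/(4πk) = 1.234/(4π·0.0437) = 2.248 K/W
  R_conv,out = 1/(4πr²h) = 1/(4π·0.607²·9.80) = 0.02204 K/W
ΣR = 0.001104 + 2.248 + 0.02204 = 2.271 K/W
Q = ΔT/ΣR = (-193 °C − 22 °C)/2.271 = -94.7 W
(Negative Q ⇒ heat flows inward; heat gain = 94.7 W.)

Q = 94.7 W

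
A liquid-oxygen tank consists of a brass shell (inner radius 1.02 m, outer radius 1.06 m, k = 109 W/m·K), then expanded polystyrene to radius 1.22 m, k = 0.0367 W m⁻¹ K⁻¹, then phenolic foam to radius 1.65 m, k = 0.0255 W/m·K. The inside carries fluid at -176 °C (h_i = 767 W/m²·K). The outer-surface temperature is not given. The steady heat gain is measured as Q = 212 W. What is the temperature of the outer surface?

T_out = 22.2 °C

Series resistances:
  R_conv,in = 1/(4πr²h) = 1/(4π·1.02²·767) = 9.972×10^-5 K/W
  R_brass = (1/1.02 − 1/1.06)/(4πk) = 0.03700/(4π·109) = 2.701×10^-5 K/W
  R_expanded polystyrene = (1/1.06 − 1/1.22)/(4πk) = 0.1237/(4π·0.0367) = 0.2683 K/W
  R_phenolic foam = (1/1.22 − 1/1.65)/(4πk) = 0.2136/(4π·0.0255) = 0.6666 K/W
ΣR = 0.9350 K/W
ΔT = Q·ΣR = 212 × 0.9350 = 198.2 K
Heat flows inward, so T_out = T_in + ΔT = -176 + 198.2 = 22.2 °C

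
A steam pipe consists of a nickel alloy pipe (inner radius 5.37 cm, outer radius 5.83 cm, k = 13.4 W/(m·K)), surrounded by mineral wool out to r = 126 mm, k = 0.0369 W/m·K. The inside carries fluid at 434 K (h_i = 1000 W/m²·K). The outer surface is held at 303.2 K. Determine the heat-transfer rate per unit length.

Q' = 39.3 W/m

Resistance network (inner→outer):
  R'_conv,in = 1/(2πr h) = 1/(2π·0.0537·1000) = 0.002964 m·K/W
  R'_nickel alloy = ln(0.0583/0.0537)/(2πk) = 0.08219/(2π·13.4) = 9.762×10^-4 m·K/W
  R'_mineral wool = ln(0.126/0.0583)/(2πk) = 0.7707/(2π·0.0369) = 3.324 m·K/W
ΣR = 0.002964 + 9.762×10^-4 + 3.324 = 3.328 m·K/W
Q' = ΔT/ΣR = (434 K − 303.2 K)/3.328 = 39.3 W/m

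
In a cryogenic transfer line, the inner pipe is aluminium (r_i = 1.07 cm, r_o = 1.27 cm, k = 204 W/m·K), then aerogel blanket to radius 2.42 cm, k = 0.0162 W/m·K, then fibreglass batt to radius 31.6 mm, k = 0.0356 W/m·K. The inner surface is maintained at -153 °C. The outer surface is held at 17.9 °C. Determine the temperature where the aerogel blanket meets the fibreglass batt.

T = -9.2 °C

Treat each layer as a resistance in series:
  R'_aluminium = ln(0.0127/0.0107)/(2πk) = 0.1714/(2π·204) = 1.337×10^-4 m·K/W
  R'_aerogel blanket = ln(0.0242/0.0127)/(2πk) = 0.6448/(2π·0.0162) = 6.334 m·K/W
  R'_fibreglass batt = ln(0.0316/0.0242)/(2πk) = 0.2668/(2π·0.0356) = 1.193 m·K/W
ΣR = 1.337×10^-4 + 6.334 + 1.193 = 7.527 m·K/W
Q' = ΔT/ΣR = (-153 °C − 17.9 °C)/7.527 = -22.70 W/m
From the inner boundary to the aerogel blanket/fibreglass batt interface, ΣR_partial = 6.334 m·K/W.
T_interface = T_in − Q'·ΣR_partial = -153 °C − (-22.70)(6.334) = -9.2 °C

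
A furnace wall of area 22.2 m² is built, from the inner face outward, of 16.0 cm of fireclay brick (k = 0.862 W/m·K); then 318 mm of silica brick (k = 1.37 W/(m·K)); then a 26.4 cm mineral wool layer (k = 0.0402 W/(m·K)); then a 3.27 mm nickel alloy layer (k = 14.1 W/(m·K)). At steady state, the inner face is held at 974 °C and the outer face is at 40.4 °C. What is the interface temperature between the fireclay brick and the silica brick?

T = 949 °C

Treat each layer as a resistance in series:
  R_fireclay brick = L/(kA) = 0.160/(0.862·22.2) = 0.008361 K/W
  R_silica brick = L/(kA) = 0.318/(1.37·22.2) = 0.01046 K/W
  R_mineral wool = L/(kA) = 0.264/(0.0402·22.2) = 0.2958 K/W
  R_nickel alloy = L/(kA) = 0.00327/(14.1·22.2) = 1.045×10^-5 K/W
ΣR = 0.008361 + 0.01046 + 0.2958 + 1.045×10^-5 = 0.3146 K/W
Q = ΔT/ΣR = (974 °C − 40.4 °C)/0.3146 = 2968 W
From the inner boundary to the fireclay brick/silica brick interface, ΣR_partial = 0.008361 K/W.
T_interface = T_in − Q·ΣR_partial = 974 °C − (2968)(0.008361) = 949 °C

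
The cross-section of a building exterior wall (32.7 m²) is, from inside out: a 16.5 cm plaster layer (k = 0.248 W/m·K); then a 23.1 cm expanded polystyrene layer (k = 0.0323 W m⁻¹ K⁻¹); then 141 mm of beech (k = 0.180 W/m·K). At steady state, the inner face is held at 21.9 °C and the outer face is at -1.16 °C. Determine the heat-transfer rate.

Resistance network (inner→outer):
  R_plaster = L/(kA) = 0.165/(0.248·32.7) = 0.02035 K/W
  R_expanded polystyrene = L/(kA) = 0.231/(0.0323·32.7) = 0.2187 K/W
  R_beech = L/(kA) = 0.141/(0.180·32.7) = 0.02396 K/W
ΣR = 0.02035 + 0.2187 + 0.02396 = 0.2630 K/W
Q = ΔT/ΣR = (21.9 °C − -1.16 °C)/0.2630 = 87.7 W

Q = 87.7 W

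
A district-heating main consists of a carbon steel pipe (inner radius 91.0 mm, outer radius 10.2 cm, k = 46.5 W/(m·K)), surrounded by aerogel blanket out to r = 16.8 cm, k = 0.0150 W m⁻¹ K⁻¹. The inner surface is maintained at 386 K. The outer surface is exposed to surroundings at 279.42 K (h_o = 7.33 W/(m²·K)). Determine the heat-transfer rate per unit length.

Q' = 19.6 W/m

Resistance network (inner→outer):
  R'_carbon steel = ln(0.102/0.0910)/(2πk) = 0.1141/(2π·46.5) = 3.906×10^-4 m·K/W
  R'_aerogel blanket = ln(0.168/0.102)/(2πk) = 0.4990/(2π·0.0150) = 5.294 m·K/W
  R'_conv,out = 1/(2πr h) = 1/(2π·0.168·7.33) = 0.1292 m·K/W
ΣR = 3.906×10^-4 + 5.294 + 0.1292 = 5.424 m·K/W
Q' = ΔT/ΣR = (386 K − 279.42 K)/5.424 = 19.6 W/m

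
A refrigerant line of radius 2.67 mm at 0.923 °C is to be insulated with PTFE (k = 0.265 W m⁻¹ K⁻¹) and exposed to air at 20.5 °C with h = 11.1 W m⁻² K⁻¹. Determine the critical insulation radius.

r_cr = 2.39 cm

For a cylinder, r_cr = k_ins/h = 0.265/11.1 = 0.0239 m = 2.39 cm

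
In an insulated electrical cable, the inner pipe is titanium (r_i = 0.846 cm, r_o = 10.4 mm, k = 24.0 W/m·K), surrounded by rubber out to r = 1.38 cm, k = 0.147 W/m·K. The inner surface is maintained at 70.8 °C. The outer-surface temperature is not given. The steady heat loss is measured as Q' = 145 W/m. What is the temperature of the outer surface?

Sum the resistances:
  R'_titanium = ln(0.0104/0.00846)/(2πk) = 0.2065/(2π·24.0) = 0.001369 m·K/W
  R'_rubber = ln(0.0138/0.0104)/(2πk) = 0.2829/(2π·0.147) = 0.3063 m·K/W
ΣR = 0.3076 m·K/W
ΔT = Q'·ΣR = 145 × 0.3076 = 44.60 K
Heat flows outward, so T_out = T_in − ΔT = 70.8 − 44.60 = 26.2 °C

T_out = 26.2 °C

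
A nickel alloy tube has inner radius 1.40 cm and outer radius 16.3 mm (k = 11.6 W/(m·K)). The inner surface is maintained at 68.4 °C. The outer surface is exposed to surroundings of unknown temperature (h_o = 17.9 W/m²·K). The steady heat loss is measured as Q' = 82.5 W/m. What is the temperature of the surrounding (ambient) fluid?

Series resistances:
  R'_nickel alloy = ln(0.0163/0.0140)/(2πk) = 0.1521/(2π·11.6) = 0.002087 m·K/W
  R'_conv,out = 1/(2πr h) = 1/(2π·0.0163·17.9) = 0.5455 m·K/W
ΣR = 0.5476 m·K/W
ΔT = Q'·ΣR = 82.5 × 0.5476 = 45.18 K
Heat flows outward, so T_out = T_in − ΔT = 68.4 − 45.18 = 23.2 °C

T_out = 23.2 °C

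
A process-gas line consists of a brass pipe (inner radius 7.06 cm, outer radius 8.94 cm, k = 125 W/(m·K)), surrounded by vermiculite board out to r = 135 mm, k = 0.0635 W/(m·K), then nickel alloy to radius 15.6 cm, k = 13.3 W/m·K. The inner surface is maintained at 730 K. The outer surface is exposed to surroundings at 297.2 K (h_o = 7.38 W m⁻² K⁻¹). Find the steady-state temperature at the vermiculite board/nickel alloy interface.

Series thermal resistances, inner to outer:
  R'_brass = ln(0.0894/0.0706)/(2πk) = 0.2361/(2π·125) = 3.006×10^-4 m·K/W
  R'_vermiculite board = ln(0.135/0.0894)/(2πk) = 0.4122/(2π·0.0635) = 1.033 m·K/W
  R'_nickel alloy = ln(0.156/0.135)/(2πk) = 0.1446/(2π·13.3) = 0.001730 m·K/W
  R'_conv,out = 1/(2πr h) = 1/(2π·0.156·7.38) = 0.1382 m·K/W
ΣR = 3.006×10^-4 + 1.033 + 0.001730 + 0.1382 = 1.173 m·K/W
Q' = ΔT/ΣR = (730 K − 297.2 K)/1.173 = 369.0 W/m
From the inner boundary to the vermiculite board/nickel alloy interface, ΣR_partial = 1.033 m·K/W.
T_interface = T_in − Q'·ΣR_partial = 730 K − (369.0)(1.033) = 348.8 K

T = 348.8 K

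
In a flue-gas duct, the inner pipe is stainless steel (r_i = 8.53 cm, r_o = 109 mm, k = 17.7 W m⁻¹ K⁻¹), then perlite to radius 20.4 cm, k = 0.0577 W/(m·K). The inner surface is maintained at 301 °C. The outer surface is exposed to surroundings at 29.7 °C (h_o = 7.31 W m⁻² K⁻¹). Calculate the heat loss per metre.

Treat each layer as a resistance in series:
  R'_stainless steel = ln(0.109/0.0853)/(2πk) = 0.2452/(2π·17.7) = 0.002205 m·K/W
  R'_perlite = ln(0.204/0.109)/(2πk) = 0.6268/(2π·0.0577) = 1.729 m·K/W
  R'_conv,out = 1/(2πr h) = 1/(2π·0.204·7.31) = 0.1067 m·K/W
ΣR = 0.002205 + 1.729 + 0.1067 = 1.838 m·K/W
Q' = ΔT/ΣR = (301 °C − 29.7 °C)/1.838 = 148 W/m

Q' = 148 W/m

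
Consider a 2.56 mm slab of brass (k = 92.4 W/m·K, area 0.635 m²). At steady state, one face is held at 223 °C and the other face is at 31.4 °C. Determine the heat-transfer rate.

Q = kA·ΔT/L = 92.4 × 0.635 × |223 °C − 31.4 °C| / 0.00256 = 4.39×10^6 W

Q = 4390 kW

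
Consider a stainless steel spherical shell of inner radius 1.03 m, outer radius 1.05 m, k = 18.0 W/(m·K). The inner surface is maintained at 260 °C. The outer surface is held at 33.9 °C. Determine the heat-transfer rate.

Q = 2770 kW

Q = 4πk·ΔT/(1/r₁ − 1/r₂) = 4π × 18.0 × 226.1 / (1/1.03 − 1/1.05) = 2.77×10^6 W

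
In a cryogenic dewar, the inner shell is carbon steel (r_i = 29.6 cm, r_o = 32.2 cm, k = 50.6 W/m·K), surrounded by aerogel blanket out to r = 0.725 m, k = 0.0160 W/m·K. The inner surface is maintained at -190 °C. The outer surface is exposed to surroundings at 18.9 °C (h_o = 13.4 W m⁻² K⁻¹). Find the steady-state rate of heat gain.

Resistance network (inner→outer):
  R_carbon steel = (1/0.296 − 1/0.322)/(4πk) = 0.2728/(4π·50.6) = 4.290×10^-4 K/W
  R_aerogel blanket = (1/0.322 − 1/0.725)/(4πk) = 1.726/(4π·0.0160) = 8.586 K/W
  R_conv,out = 1/(4πr²h) = 1/(4π·0.725²·13.4) = 0.01130 K/W
ΣR = 4.290×10^-4 + 8.586 + 0.01130 = 8.598 K/W
Q = ΔT/ΣR = (-190 °C − 18.9 °C)/8.598 = -24.3 W
(Negative Q ⇒ heat flows inward; heat gain = 24.3 W.)

Q = 24.3 W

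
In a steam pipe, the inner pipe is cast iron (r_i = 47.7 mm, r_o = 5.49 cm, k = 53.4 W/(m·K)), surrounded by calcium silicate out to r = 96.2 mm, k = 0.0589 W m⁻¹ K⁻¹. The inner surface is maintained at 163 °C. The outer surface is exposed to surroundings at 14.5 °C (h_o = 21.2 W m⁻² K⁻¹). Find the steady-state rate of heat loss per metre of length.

Series thermal resistances, inner to outer:
  R'_cast iron = ln(0.0549/0.0477)/(2πk) = 0.1406/(2π·53.4) = 4.190×10^-4 m·K/W
  R'_calcium silicate = ln(0.0962/0.0549)/(2πk) = 0.5609/(2π·0.0589) = 1.516 m·K/W
  R'_conv,out = 1/(2πr h) = 1/(2π·0.0962·21.2) = 0.07804 m·K/W
ΣR = 4.190×10^-4 + 1.516 + 0.07804 = 1.594 m·K/W
Q' = ΔT/ΣR = (163 °C − 14.5 °C)/1.594 = 93.2 W/m

Q' = 93.2 W/m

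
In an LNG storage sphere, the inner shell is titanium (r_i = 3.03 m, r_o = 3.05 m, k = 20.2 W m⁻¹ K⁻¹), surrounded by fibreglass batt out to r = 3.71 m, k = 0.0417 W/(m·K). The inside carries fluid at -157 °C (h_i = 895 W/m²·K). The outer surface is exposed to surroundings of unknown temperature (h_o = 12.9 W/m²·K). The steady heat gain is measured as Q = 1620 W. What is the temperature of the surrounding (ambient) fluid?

T_out = 24.1 °C

Series resistances:
  R_conv,in = 1/(4πr²h) = 1/(4π·3.03²·895) = 9.685×10^-6 K/W
  R_titanium = (1/3.03 − 1/3.05)/(4πk) = 0.002164/(4π·20.2) = 8.526×10^-6 K/W
  R_fibreglass batt = (1/3.05 − 1/3.71)/(4πk) = 0.05833/(4π·0.0417) = 0.1113 K/W
  R_conv,out = 1/(4πr²h) = 1/(4π·3.71²·12.9) = 4.482×10^-4 K/W
ΣR = 0.1118 K/W
ΔT = Q·ΣR = 1620 × 0.1118 = 181.1 K
Heat flows inward, so T_out = T_in + ΔT = -157 + 181.1 = 24.1 °C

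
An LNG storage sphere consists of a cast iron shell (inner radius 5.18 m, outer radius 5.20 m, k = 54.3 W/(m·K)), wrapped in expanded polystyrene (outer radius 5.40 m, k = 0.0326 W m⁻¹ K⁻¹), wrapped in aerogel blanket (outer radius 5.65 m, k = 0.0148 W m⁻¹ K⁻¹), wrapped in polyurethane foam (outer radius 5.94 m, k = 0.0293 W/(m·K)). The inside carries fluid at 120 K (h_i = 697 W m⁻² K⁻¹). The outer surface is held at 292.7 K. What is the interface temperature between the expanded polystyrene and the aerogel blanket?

T = 155 K

Resistance network (inner→outer):
  R_conv,in = 1/(4πr²h) = 1/(4π·5.18²·697) = 4.255×10^-6 K/W
  R_cast iron = (1/5.18 − 1/5.20)/(4πk) = 7.425×10^-4/(4π·54.3) = 1.088×10^-6 K/W
  R_expanded polystyrene = (1/5.20 − 1/5.40)/(4πk) = 0.007123/(4π·0.0326) = 0.01739 K/W
  R_aerogel blanket = (1/5.40 − 1/5.65)/(4πk) = 0.008194/(4π·0.0148) = 0.04406 K/W
  R_polyurethane foam = (1/5.65 − 1/5.94)/(4πk) = 0.008641/(4π·0.0293) = 0.02347 K/W
ΣR = 4.255×10^-6 + 1.088×10^-6 + 0.01739 + 0.04406 + 0.02347 = 0.08493 K/W
Q = ΔT/ΣR = (120 K − 292.7 K)/0.08493 = -2033 W
From the inner boundary to the expanded polystyrene/aerogel blanket interface, ΣR_partial = 0.01740 K/W.
T_interface = T_in − Q·ΣR_partial = 120 K − (-2033)(0.01740) = 155 K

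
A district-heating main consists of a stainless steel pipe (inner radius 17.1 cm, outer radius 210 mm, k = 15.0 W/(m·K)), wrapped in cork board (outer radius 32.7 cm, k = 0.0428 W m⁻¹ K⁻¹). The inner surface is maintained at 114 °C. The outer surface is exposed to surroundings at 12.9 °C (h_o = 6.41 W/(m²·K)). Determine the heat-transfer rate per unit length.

Series thermal resistances, inner to outer:
  R'_stainless steel = ln(0.210/0.171)/(2πk) = 0.2054/(2π·15.0) = 0.002180 m·K/W
  R'_cork board = ln(0.327/0.210)/(2πk) = 0.4429/(2π·0.0428) = 1.647 m·K/W
  R'_conv,out = 1/(2πr h) = 1/(2π·0.327·6.41) = 0.07593 m·K/W
ΣR = 0.002180 + 1.647 + 0.07593 = 1.725 m·K/W
Q' = ΔT/ΣR = (114 °C − 12.9 °C)/1.725 = 58.6 W/m

Q' = 58.6 W/m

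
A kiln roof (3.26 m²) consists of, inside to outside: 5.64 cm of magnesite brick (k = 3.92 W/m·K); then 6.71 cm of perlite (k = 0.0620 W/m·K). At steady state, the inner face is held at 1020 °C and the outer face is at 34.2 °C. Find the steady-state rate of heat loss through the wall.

Q = 2.93 kW

Treat each layer as a resistance in series:
  R_magnesite brick = L/(kA) = 0.0564/(3.92·3.26) = 0.004413 K/W
  R_perlite = L/(kA) = 0.0671/(0.0620·3.26) = 0.3320 K/W
ΣR = 0.004413 + 0.3320 = 0.3364 K/W
Q = ΔT/ΣR = (1020 °C − 34.2 °C)/0.3364 = 2930 W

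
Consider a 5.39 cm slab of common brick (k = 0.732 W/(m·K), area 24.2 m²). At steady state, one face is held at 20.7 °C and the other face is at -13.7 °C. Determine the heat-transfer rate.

Q = 11.3 kW

Q = kA·ΔT/L = 0.732 × 24.2 × |20.7 °C − -13.7 °C| / 0.0539 = 11300 W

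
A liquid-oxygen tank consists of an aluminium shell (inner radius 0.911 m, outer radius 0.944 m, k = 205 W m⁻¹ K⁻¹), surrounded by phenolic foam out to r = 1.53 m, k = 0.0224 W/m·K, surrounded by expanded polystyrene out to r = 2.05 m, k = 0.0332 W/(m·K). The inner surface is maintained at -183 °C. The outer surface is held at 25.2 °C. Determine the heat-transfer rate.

Resistance network (inner→outer):
  R_aluminium = (1/0.911 − 1/0.944)/(4πk) = 0.03837/(4π·205) = 1.490×10^-5 K/W
  R_phenolic foam = (1/0.944 − 1/1.53)/(4πk) = 0.4057/(4π·0.0224) = 1.441 K/W
  R_expanded polystyrene = (1/1.53 − 1/2.05)/(4πk) = 0.1658/(4π·0.0332) = 0.3974 K/W
ΣR = 1.490×10^-5 + 1.441 + 0.3974 = 1.838 K/W
Q = ΔT/ΣR = (-183 °C − 25.2 °C)/1.838 = -113 W
(Negative Q ⇒ heat flows inward; heat gain = 113 W.)

Q = 113 W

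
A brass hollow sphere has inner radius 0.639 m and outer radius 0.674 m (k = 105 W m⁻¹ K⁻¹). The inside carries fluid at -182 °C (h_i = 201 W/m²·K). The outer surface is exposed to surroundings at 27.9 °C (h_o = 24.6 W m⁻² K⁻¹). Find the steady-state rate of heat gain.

Q = 25700 W

Treat each layer as a resistance in series:
  R_conv,in = 1/(4πr²h) = 1/(4π·0.639²·201) = 9.696×10^-4 K/W
  R_brass = (1/0.639 − 1/0.674)/(4πk) = 0.08127/(4π·105) = 6.159×10^-5 K/W
  R_conv,out = 1/(4πr²h) = 1/(4π·0.674²·24.6) = 0.007121 K/W
ΣR = 9.696×10^-4 + 6.159×10^-5 + 0.007121 = 0.008152 K/W
Q = ΔT/ΣR = (-182 °C − 27.9 °C)/0.008152 = -25700 W
(Negative Q ⇒ heat flows inward; heat gain = 25700 W.)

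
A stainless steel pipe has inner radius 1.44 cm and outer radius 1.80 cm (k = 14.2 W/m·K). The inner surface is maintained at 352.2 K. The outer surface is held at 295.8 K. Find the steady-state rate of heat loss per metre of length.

Q' = 22.6 kW/m

Q' = 2πk·ΔT/ln(r₂/r₁) = 2π × 14.2 × 56.4 / ln(0.0180/0.0144) = 22600 W/m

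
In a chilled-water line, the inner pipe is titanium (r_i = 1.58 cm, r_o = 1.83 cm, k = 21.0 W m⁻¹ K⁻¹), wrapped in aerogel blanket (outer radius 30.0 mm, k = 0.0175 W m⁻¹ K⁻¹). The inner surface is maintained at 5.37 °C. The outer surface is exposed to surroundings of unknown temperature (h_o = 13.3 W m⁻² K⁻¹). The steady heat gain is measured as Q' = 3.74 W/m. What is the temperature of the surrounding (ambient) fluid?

Sum the resistances:
  R'_titanium = ln(0.0183/0.0158)/(2πk) = 0.1469/(2π·21.0) = 0.001113 m·K/W
  R'_aerogel blanket = ln(0.0300/0.0183)/(2πk) = 0.4943/(2π·0.0175) = 4.495 m·K/W
  R'_conv,out = 1/(2πr h) = 1/(2π·0.0300·13.3) = 0.3989 m·K/W
ΣR = 4.895 m·K/W
ΔT = Q'·ΣR = 3.74 × 4.895 = 18.31 K
Heat flows inward, so T_out = T_in + ΔT = 5.37 + 18.31 = 23.7 °C

T_out = 23.7 °C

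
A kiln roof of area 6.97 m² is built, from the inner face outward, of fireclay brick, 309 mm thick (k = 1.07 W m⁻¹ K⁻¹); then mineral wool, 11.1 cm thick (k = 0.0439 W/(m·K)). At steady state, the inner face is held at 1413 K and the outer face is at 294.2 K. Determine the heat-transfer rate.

Treat each layer as a resistance in series:
  R_fireclay brick = L/(kA) = 0.309/(1.07·6.97) = 0.04143 K/W
  R_mineral wool = L/(kA) = 0.111/(0.0439·6.97) = 0.3628 K/W
ΣR = 0.04143 + 0.3628 = 0.4042 K/W
Q = ΔT/ΣR = (1413 K − 294.2 K)/0.4042 = 2770 W

Q = 2770 W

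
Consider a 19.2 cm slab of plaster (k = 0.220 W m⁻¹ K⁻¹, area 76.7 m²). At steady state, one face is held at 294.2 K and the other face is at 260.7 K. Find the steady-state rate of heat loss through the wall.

Q = 2.94 kW

Q = kA·ΔT/L = 0.220 × 76.7 × |294.2 K − 260.7 K| / 0.192 = 2940 W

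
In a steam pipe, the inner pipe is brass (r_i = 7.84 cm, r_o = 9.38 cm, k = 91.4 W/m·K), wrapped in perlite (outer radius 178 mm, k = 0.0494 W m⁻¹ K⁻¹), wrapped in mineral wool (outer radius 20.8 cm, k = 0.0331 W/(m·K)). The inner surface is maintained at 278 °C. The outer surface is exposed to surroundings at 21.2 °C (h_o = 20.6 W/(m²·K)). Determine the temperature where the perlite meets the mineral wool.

T = 92.0 °C

Series thermal resistances, inner to outer:
  R'_brass = ln(0.0938/0.0784)/(2πk) = 0.1793/(2π·91.4) = 3.123×10^-4 m·K/W
  R'_perlite = ln(0.178/0.0938)/(2πk) = 0.6406/(2π·0.0494) = 2.064 m·K/W
  R'_mineral wool = ln(0.208/0.178)/(2πk) = 0.1558/(2π·0.0331) = 0.7489 m·K/W
  R'_conv,out = 1/(2πr h) = 1/(2π·0.208·20.6) = 0.03714 m·K/W
ΣR = 3.123×10^-4 + 2.064 + 0.7489 + 0.03714 = 2.850 m·K/W
Q' = ΔT/ΣR = (278 °C − 21.2 °C)/2.850 = 90.11 W/m
From the inner boundary to the perlite/mineral wool interface, ΣR_partial = 2.064 m·K/W.
T_interface = T_in − Q'·ΣR_partial = 278 °C − (90.11)(2.064) = 92.0 °C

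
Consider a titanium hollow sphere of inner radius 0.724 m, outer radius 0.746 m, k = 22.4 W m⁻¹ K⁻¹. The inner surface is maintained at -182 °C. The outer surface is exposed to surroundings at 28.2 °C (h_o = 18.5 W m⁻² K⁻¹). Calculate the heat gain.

Series thermal resistances, inner to outer:
  R_titanium = (1/0.724 − 1/0.746)/(4πk) = 0.04073/(4π·22.4) = 1.447×10^-4 K/W
  R_conv,out = 1/(4πr²h) = 1/(4π·0.746²·18.5) = 0.007729 K/W
ΣR = 1.447×10^-4 + 0.007729 = 0.007874 K/W
Q = ΔT/ΣR = (-182 °C − 28.2 °C)/0.007874 = -26700 W
(Negative Q ⇒ heat flows inward; heat gain = 26700 W.)

Q = 26700 W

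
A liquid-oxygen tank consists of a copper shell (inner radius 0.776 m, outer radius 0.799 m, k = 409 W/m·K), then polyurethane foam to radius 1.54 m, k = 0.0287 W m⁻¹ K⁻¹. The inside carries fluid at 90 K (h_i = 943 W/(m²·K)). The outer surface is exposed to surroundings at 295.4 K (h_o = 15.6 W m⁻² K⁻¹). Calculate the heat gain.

Series thermal resistances, inner to outer:
  R_conv,in = 1/(4πr²h) = 1/(4π·0.776²·943) = 1.401×10^-4 K/W
  R_copper = (1/0.776 − 1/0.799)/(4πk) = 0.03710/(4π·409) = 7.217×10^-6 K/W
  R_polyurethane foam = (1/0.799 − 1/1.54)/(4πk) = 0.6022/(4π·0.0287) = 1.670 K/W
  R_conv,out = 1/(4πr²h) = 1/(4π·1.54²·15.6) = 0.002151 K/W
ΣR = 1.401×10^-4 + 7.217×10^-6 + 1.670 + 0.002151 = 1.672 K/W
Q = ΔT/ΣR = (90 K − 295.4 K)/1.672 = -123 W
(Negative Q ⇒ heat flows inward; heat gain = 123 W.)

Q = 123 W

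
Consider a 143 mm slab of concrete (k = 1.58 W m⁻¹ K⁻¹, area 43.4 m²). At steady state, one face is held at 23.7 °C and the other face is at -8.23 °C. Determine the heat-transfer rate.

Q = kA·ΔT/L = 1.58 × 43.4 × |23.7 °C − -8.23 °C| / 0.143 = 15300 W

Q = 15.3 kW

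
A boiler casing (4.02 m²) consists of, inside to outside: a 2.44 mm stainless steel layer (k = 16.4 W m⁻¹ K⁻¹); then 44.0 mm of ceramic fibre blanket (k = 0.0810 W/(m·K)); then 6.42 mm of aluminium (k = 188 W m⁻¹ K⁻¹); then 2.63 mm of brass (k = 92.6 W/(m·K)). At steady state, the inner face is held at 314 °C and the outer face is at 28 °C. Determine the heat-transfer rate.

Resistance network (inner→outer):
  R_stainless steel = L/(kA) = 0.00244/(16.4·4.02) = 3.701×10^-5 K/W
  R_ceramic fibre blanket = L/(kA) = 0.0440/(0.0810·4.02) = 0.1351 K/W
  R_aluminium = L/(kA) = 0.00642/(188·4.02) = 8.495×10^-6 K/W
  R_brass = L/(kA) = 0.00263/(92.6·4.02) = 7.065×10^-6 K/W
ΣR = 3.701×10^-5 + 0.1351 + 8.495×10^-6 + 7.065×10^-6 = 0.1352 K/W
Q = ΔT/ΣR = (314 °C − 28 °C)/0.1352 = 2120 W

Q = 2.12 kW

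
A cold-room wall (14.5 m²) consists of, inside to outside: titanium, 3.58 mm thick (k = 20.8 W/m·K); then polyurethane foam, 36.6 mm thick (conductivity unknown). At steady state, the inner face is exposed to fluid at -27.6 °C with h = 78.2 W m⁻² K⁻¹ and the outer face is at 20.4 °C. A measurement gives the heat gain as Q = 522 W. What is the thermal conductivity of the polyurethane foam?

ΣR = ΔT/Q = |-27.6 − 20.4|/522 = 0.09195 K/W
Known resistances:
  R_conv,in = 1/(hA) = 1/(78.2·14.5) = 8.819×10^-4 K/W
  R_titanium = L/(kA) = 0.00358/(20.8·14.5) = 1.187×10^-5 K/W
R_polyurethane foam = ΣR − ΣR_known = 0.09195 − 8.938×10^-4 = 0.09106 K/W
L/(kA) = 0.09106 ⇒ k = 0.0366/(0.09106·14.5) = 0.0277 W/m·K

k = 0.0277 W/m·K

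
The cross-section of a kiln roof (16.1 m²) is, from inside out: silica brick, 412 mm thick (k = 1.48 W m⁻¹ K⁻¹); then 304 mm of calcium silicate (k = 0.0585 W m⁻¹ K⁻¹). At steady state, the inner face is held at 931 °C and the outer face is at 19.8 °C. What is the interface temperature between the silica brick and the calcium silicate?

T = 885 °C

Series thermal resistances, inner to outer:
  R_silica brick = L/(kA) = 0.412/(1.48·16.1) = 0.01729 K/W
  R_calcium silicate = L/(kA) = 0.304/(0.0585·16.1) = 0.3228 K/W
ΣR = 0.01729 + 0.3228 = 0.3401 K/W
Q = ΔT/ΣR = (931 °C − 19.8 °C)/0.3401 = 2679 W
From the inner boundary to the silica brick/calcium silicate interface, ΣR_partial = 0.01729 K/W.
T_interface = T_in − Q·ΣR_partial = 931 °C − (2679)(0.01729) = 885 °C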